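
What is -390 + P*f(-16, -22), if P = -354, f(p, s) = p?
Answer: 5274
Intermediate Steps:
-390 + P*f(-16, -22) = -390 - 354*(-16) = -390 + 5664 = 5274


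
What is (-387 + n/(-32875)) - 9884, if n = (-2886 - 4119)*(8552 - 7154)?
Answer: -65573227/6575 ≈ -9973.1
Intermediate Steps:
n = -9792990 (n = -7005*1398 = -9792990)
(-387 + n/(-32875)) - 9884 = (-387 - 9792990/(-32875)) - 9884 = (-387 - 9792990*(-1/32875)) - 9884 = (-387 + 1958598/6575) - 9884 = -585927/6575 - 9884 = -65573227/6575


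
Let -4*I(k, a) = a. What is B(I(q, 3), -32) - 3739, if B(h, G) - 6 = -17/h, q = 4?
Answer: -11131/3 ≈ -3710.3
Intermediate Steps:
I(k, a) = -a/4
B(h, G) = 6 - 17/h
B(I(q, 3), -32) - 3739 = (6 - 17/((-¼*3))) - 3739 = (6 - 17/(-¾)) - 3739 = (6 - 17*(-4/3)) - 3739 = (6 + 68/3) - 3739 = 86/3 - 3739 = -11131/3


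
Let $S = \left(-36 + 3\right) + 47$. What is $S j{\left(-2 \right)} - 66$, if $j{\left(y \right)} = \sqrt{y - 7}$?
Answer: $-66 + 42 i \approx -66.0 + 42.0 i$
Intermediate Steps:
$j{\left(y \right)} = \sqrt{-7 + y}$
$S = 14$ ($S = -33 + 47 = 14$)
$S j{\left(-2 \right)} - 66 = 14 \sqrt{-7 - 2} - 66 = 14 \sqrt{-9} - 66 = 14 \cdot 3 i - 66 = 42 i - 66 = -66 + 42 i$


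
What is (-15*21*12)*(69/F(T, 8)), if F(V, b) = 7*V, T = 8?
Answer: -9315/2 ≈ -4657.5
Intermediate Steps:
(-15*21*12)*(69/F(T, 8)) = (-15*21*12)*(69/((7*8))) = (-315*12)*(69/56) = -260820/56 = -3780*69/56 = -9315/2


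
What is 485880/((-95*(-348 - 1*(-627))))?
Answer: -32392/1767 ≈ -18.332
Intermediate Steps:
485880/((-95*(-348 - 1*(-627)))) = 485880/((-95*(-348 + 627))) = 485880/((-95*279)) = 485880/(-26505) = 485880*(-1/26505) = -32392/1767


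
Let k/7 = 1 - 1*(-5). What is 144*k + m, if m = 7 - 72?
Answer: 5983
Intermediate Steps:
k = 42 (k = 7*(1 - 1*(-5)) = 7*(1 + 5) = 7*6 = 42)
m = -65
144*k + m = 144*42 - 65 = 6048 - 65 = 5983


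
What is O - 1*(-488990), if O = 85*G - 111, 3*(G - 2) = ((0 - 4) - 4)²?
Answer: 1472587/3 ≈ 4.9086e+5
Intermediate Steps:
G = 70/3 (G = 2 + ((0 - 4) - 4)²/3 = 2 + (-4 - 4)²/3 = 2 + (⅓)*(-8)² = 2 + (⅓)*64 = 2 + 64/3 = 70/3 ≈ 23.333)
O = 5617/3 (O = 85*(70/3) - 111 = 5950/3 - 111 = 5617/3 ≈ 1872.3)
O - 1*(-488990) = 5617/3 - 1*(-488990) = 5617/3 + 488990 = 1472587/3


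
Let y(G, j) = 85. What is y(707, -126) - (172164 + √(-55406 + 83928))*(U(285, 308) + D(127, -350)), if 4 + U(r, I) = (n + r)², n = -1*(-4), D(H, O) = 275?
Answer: -14425965803 - 83792*√28522 ≈ -1.4440e+10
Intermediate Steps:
n = 4
U(r, I) = -4 + (4 + r)²
y(707, -126) - (172164 + √(-55406 + 83928))*(U(285, 308) + D(127, -350)) = 85 - (172164 + √(-55406 + 83928))*((-4 + (4 + 285)²) + 275) = 85 - (172164 + √28522)*((-4 + 289²) + 275) = 85 - (172164 + √28522)*((-4 + 83521) + 275) = 85 - (172164 + √28522)*(83517 + 275) = 85 - (172164 + √28522)*83792 = 85 - (14425965888 + 83792*√28522) = 85 + (-14425965888 - 83792*√28522) = -14425965803 - 83792*√28522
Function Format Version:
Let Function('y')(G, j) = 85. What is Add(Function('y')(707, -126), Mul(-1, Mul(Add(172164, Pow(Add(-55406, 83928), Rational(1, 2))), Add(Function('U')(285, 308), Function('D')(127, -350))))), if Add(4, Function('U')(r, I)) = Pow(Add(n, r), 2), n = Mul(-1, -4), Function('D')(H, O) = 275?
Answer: Add(-14425965803, Mul(-83792, Pow(28522, Rational(1, 2)))) ≈ -1.4440e+10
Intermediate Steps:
n = 4
Function('U')(r, I) = Add(-4, Pow(Add(4, r), 2))
Add(Function('y')(707, -126), Mul(-1, Mul(Add(172164, Pow(Add(-55406, 83928), Rational(1, 2))), Add(Function('U')(285, 308), Function('D')(127, -350))))) = Add(85, Mul(-1, Mul(Add(172164, Pow(Add(-55406, 83928), Rational(1, 2))), Add(Add(-4, Pow(Add(4, 285), 2)), 275)))) = Add(85, Mul(-1, Mul(Add(172164, Pow(28522, Rational(1, 2))), Add(Add(-4, Pow(289, 2)), 275)))) = Add(85, Mul(-1, Mul(Add(172164, Pow(28522, Rational(1, 2))), Add(Add(-4, 83521), 275)))) = Add(85, Mul(-1, Mul(Add(172164, Pow(28522, Rational(1, 2))), Add(83517, 275)))) = Add(85, Mul(-1, Mul(Add(172164, Pow(28522, Rational(1, 2))), 83792))) = Add(85, Mul(-1, Add(14425965888, Mul(83792, Pow(28522, Rational(1, 2)))))) = Add(85, Add(-14425965888, Mul(-83792, Pow(28522, Rational(1, 2))))) = Add(-14425965803, Mul(-83792, Pow(28522, Rational(1, 2))))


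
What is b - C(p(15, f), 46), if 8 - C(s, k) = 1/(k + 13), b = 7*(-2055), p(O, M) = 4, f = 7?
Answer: -849186/59 ≈ -14393.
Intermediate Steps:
b = -14385
C(s, k) = 8 - 1/(13 + k) (C(s, k) = 8 - 1/(k + 13) = 8 - 1/(13 + k))
b - C(p(15, f), 46) = -14385 - (103 + 8*46)/(13 + 46) = -14385 - (103 + 368)/59 = -14385 - 471/59 = -849186/59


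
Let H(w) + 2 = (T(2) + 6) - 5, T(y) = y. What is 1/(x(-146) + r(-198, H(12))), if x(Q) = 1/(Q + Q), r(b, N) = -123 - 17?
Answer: -292/40881 ≈ -0.0071427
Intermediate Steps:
H(w) = 1 (H(w) = -2 + ((2 + 6) - 5) = -2 + (8 - 5) = -2 + 3 = 1)
r(b, N) = -140
x(Q) = 1/(2*Q)
1/(x(-146) + r(-198, H(12))) = 1/((1/2)/(-146) - 140) = 1/((1/2)*(-1/146) - 140) = 1/(-1/292 - 140) = 1/(-40881/292) = -292/40881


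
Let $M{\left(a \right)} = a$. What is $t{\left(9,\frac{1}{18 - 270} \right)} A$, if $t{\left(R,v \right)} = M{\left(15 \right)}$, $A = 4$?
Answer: $60$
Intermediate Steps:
$t{\left(R,v \right)} = 15$
$t{\left(9,\frac{1}{18 - 270} \right)} A = 15 \cdot 4 = 60$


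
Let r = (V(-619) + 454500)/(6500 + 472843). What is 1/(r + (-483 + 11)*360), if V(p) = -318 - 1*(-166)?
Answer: -479343/81449508212 ≈ -5.8852e-6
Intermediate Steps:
V(p) = -152 (V(p) = -318 + 166 = -152)
r = 454348/479343 (r = (-152 + 454500)/(6500 + 472843) = 454348/479343 ≈ 0.94786)
1/(r + (-483 + 11)*360) = 1/(454348/479343 + (-483 + 11)*360) = 1/(454348/479343 - 472*360) = 1/(454348/479343 - 169920) = 1/(-81449508212/479343) = -479343/81449508212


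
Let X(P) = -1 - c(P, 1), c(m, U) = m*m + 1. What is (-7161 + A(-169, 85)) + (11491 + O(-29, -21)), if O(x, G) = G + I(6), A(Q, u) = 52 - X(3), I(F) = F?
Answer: 4378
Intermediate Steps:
c(m, U) = 1 + m² (c(m, U) = m² + 1 = 1 + m²)
X(P) = -2 - P² (X(P) = -1 - (1 + P²) = -1 + (-1 - P²) = -2 - P²)
A(Q, u) = 63 (A(Q, u) = 52 - (-2 - 1*3²) = 52 - (-2 - 1*9) = 52 - (-2 - 9) = 52 - 1*(-11) = 52 + 11 = 63)
O(x, G) = 6 + G (O(x, G) = G + 6 = 6 + G)
(-7161 + A(-169, 85)) + (11491 + O(-29, -21)) = (-7161 + 63) + (11491 + (6 - 21)) = -7098 + (11491 - 15) = -7098 + 11476 = 4378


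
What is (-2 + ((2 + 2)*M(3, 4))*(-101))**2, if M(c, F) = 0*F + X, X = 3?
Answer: 1473796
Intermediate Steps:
M(c, F) = 3 (M(c, F) = 0*F + 3 = 0 + 3 = 3)
(-2 + ((2 + 2)*M(3, 4))*(-101))**2 = (-2 + ((2 + 2)*3)*(-101))**2 = (-2 + (4*3)*(-101))**2 = (-2 + 12*(-101))**2 = (-2 - 1212)**2 = (-1214)**2 = 1473796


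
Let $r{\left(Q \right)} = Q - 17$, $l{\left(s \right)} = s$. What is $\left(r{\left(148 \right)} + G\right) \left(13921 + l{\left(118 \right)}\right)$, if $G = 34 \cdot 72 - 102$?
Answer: $34774603$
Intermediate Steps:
$G = 2346$ ($G = 2448 - 102 = 2346$)
$r{\left(Q \right)} = -17 + Q$
$\left(r{\left(148 \right)} + G\right) \left(13921 + l{\left(118 \right)}\right) = \left(\left(-17 + 148\right) + 2346\right) \left(13921 + 118\right) = \left(131 + 2346\right) 14039 = 2477 \cdot 14039 = 34774603$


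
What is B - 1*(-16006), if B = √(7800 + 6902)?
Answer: 16006 + √14702 ≈ 16127.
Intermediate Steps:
B = √14702 ≈ 121.25
B - 1*(-16006) = √14702 - 1*(-16006) = √14702 + 16006 = 16006 + √14702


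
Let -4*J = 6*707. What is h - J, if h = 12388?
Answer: 26897/2 ≈ 13449.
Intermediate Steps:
J = -2121/2 (J = -3*707/2 = -¼*4242 = -2121/2 ≈ -1060.5)
h - J = 12388 - 1*(-2121/2) = 12388 + 2121/2 = 26897/2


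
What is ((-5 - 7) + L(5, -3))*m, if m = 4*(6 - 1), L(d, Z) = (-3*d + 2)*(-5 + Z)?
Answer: 1840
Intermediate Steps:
L(d, Z) = (-5 + Z)*(2 - 3*d) (L(d, Z) = (2 - 3*d)*(-5 + Z) = (-5 + Z)*(2 - 3*d))
m = 20 (m = 4*5 = 20)
((-5 - 7) + L(5, -3))*m = ((-5 - 7) + (-10 + 2*(-3) + 15*5 - 3*(-3)*5))*20 = (-12 + (-10 - 6 + 75 + 45))*20 = (-12 + 104)*20 = 92*20 = 1840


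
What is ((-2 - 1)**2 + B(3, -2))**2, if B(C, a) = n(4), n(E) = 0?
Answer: 81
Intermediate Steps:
B(C, a) = 0
((-2 - 1)**2 + B(3, -2))**2 = ((-2 - 1)**2 + 0)**2 = ((-3)**2 + 0)**2 = (9 + 0)**2 = 9**2 = 81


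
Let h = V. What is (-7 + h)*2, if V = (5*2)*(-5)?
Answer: -114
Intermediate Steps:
V = -50 (V = 10*(-5) = -50)
h = -50
(-7 + h)*2 = (-7 - 50)*2 = -57*2 = -114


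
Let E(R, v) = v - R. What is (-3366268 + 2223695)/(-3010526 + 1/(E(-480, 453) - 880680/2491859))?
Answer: 14834451438729/39086781970277 ≈ 0.37953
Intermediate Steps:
(-3366268 + 2223695)/(-3010526 + 1/(E(-480, 453) - 880680/2491859)) = (-3366268 + 2223695)/(-3010526 + 1/((453 - 1*(-480)) - 880680/2491859)) = -1142573/(-3010526 + 1/((453 + 480) - 880680*1/2491859)) = -1142573/(-3010526 + 1/(933 - 4920/13921)) = -1142573/(-3010526 + 1/(12983373/13921)) = -1142573/(-3010526 + 13921/12983373) = -1142573/(-39086781970277/12983373) = -1142573*(-12983373/39086781970277) = 14834451438729/39086781970277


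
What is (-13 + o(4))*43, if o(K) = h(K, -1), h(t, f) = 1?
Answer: -516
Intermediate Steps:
o(K) = 1
(-13 + o(4))*43 = (-13 + 1)*43 = -12*43 = -516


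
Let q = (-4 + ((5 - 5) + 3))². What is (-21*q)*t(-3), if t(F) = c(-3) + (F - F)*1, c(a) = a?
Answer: 63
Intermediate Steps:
q = 1 (q = (-4 + (0 + 3))² = (-4 + 3)² = (-1)² = 1)
t(F) = -3 (t(F) = -3 + (F - F)*1 = -3 + 0*1 = -3 + 0 = -3)
(-21*q)*t(-3) = -21*1*(-3) = -21*(-3) = 63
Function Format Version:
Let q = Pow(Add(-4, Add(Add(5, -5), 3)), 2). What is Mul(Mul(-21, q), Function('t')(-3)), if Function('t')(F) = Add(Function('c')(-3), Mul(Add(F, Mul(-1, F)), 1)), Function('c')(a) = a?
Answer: 63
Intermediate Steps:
q = 1 (q = Pow(Add(-4, Add(0, 3)), 2) = Pow(Add(-4, 3), 2) = Pow(-1, 2) = 1)
Function('t')(F) = -3 (Function('t')(F) = Add(-3, Mul(Add(F, Mul(-1, F)), 1)) = Add(-3, Mul(0, 1)) = Add(-3, 0) = -3)
Mul(Mul(-21, q), Function('t')(-3)) = Mul(Mul(-21, 1), -3) = Mul(-21, -3) = 63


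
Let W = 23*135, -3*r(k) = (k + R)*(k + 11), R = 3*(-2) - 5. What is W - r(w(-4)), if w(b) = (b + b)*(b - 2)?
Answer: 11498/3 ≈ 3832.7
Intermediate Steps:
R = -11 (R = -6 - 5 = -11)
w(b) = 2*b*(-2 + b) (w(b) = (2*b)*(-2 + b) = 2*b*(-2 + b))
r(k) = -(-11 + k)*(11 + k)/3 (r(k) = -(k - 11)*(k + 11)/3 = -(-11 + k)*(11 + k)/3)
W = 3105
W - r(w(-4)) = 3105 - (121/3 - 64*(-2 - 4)²/3) = 3105 - (121/3 - (2*(-4)*(-6))²/3) = 3105 - (121/3 - ⅓*48²) = 3105 - (121/3 - ⅓*2304) = 3105 - (121/3 - 768) = 3105 - 1*(-2183/3) = 3105 + 2183/3 = 11498/3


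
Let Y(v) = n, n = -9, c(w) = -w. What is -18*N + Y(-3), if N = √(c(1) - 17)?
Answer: -9 - 54*I*√2 ≈ -9.0 - 76.368*I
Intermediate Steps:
Y(v) = -9
N = 3*I*√2 (N = √(-1*1 - 17) = √(-1 - 17) = √(-18) = 3*I*√2 ≈ 4.2426*I)
-18*N + Y(-3) = -54*I*√2 - 9 = -9 - 54*I*√2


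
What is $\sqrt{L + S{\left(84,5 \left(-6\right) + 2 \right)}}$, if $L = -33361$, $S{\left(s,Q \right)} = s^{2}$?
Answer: $i \sqrt{26305} \approx 162.19 i$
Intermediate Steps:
$\sqrt{L + S{\left(84,5 \left(-6\right) + 2 \right)}} = \sqrt{-33361 + 84^{2}} = \sqrt{-33361 + 7056} = \sqrt{-26305} = i \sqrt{26305}$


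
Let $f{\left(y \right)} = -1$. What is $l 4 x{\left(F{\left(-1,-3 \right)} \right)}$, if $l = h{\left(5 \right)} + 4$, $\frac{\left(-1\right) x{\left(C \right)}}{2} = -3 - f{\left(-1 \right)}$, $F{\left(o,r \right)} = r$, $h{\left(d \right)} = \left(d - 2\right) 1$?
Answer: $112$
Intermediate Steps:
$h{\left(d \right)} = -2 + d$ ($h{\left(d \right)} = \left(-2 + d\right) 1 = -2 + d$)
$x{\left(C \right)} = 4$ ($x{\left(C \right)} = - 2 \left(-3 - -1\right) = - 2 \left(-3 + 1\right) = \left(-2\right) \left(-2\right) = 4$)
$l = 7$ ($l = \left(-2 + 5\right) + 4 = 3 + 4 = 7$)
$l 4 x{\left(F{\left(-1,-3 \right)} \right)} = 7 \cdot 4 \cdot 4 = 28 \cdot 4 = 112$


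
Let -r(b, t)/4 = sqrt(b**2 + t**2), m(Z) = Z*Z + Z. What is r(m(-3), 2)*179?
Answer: -1432*sqrt(10) ≈ -4528.4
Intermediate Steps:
m(Z) = Z + Z**2 (m(Z) = Z**2 + Z = Z + Z**2)
r(b, t) = -4*sqrt(b**2 + t**2)
r(m(-3), 2)*179 = -4*sqrt((-3*(1 - 3))**2 + 2**2)*179 = -4*sqrt((-3*(-2))**2 + 4)*179 = -4*sqrt(6**2 + 4)*179 = -4*sqrt(36 + 4)*179 = -8*sqrt(10)*179 = -1432*sqrt(10)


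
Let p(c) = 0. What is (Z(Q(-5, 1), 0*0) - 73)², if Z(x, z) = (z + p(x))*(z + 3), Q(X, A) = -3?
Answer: 5329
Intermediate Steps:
Z(x, z) = z*(3 + z) (Z(x, z) = (z + 0)*(z + 3) = z*(3 + z))
(Z(Q(-5, 1), 0*0) - 73)² = ((0*0)*(3 + 0*0) - 73)² = (0*(3 + 0) - 73)² = (0*3 - 73)² = (0 - 73)² = (-73)² = 5329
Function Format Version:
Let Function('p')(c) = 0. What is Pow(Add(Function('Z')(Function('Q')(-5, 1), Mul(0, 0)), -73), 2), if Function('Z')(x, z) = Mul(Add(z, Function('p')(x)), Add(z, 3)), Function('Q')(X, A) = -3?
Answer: 5329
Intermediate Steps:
Function('Z')(x, z) = Mul(z, Add(3, z)) (Function('Z')(x, z) = Mul(Add(z, 0), Add(z, 3)) = Mul(z, Add(3, z)))
Pow(Add(Function('Z')(Function('Q')(-5, 1), Mul(0, 0)), -73), 2) = Pow(Add(Mul(Mul(0, 0), Add(3, Mul(0, 0))), -73), 2) = Pow(Add(Mul(0, Add(3, 0)), -73), 2) = Pow(Add(Mul(0, 3), -73), 2) = Pow(Add(0, -73), 2) = Pow(-73, 2) = 5329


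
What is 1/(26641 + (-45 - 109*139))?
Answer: 1/11445 ≈ 8.7374e-5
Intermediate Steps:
1/(26641 + (-45 - 109*139)) = 1/(26641 + (-45 - 15151)) = 1/(26641 - 15196) = 1/11445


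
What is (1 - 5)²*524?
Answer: 8384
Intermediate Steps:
(1 - 5)²*524 = (-4)²*524 = 16*524 = 8384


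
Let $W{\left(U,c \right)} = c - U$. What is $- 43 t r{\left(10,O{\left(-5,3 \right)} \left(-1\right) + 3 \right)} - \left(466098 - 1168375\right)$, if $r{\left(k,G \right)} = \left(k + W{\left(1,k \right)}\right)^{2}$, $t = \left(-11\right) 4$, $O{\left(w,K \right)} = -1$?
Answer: $1385289$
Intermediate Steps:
$t = -44$
$r{\left(k,G \right)} = \left(-1 + 2 k\right)^{2}$ ($r{\left(k,G \right)} = \left(k + \left(k - 1\right)\right)^{2} = \left(k + \left(-1 + k\right)\right)^{2} = \left(-1 + 2 k\right)^{2}$)
$- 43 t r{\left(10,O{\left(-5,3 \right)} \left(-1\right) + 3 \right)} - \left(466098 - 1168375\right) = \left(-43\right) \left(-44\right) \left(-1 + 2 \cdot 10\right)^{2} - \left(466098 - 1168375\right) = 1892 \left(-1 + 20\right)^{2} - -702277 = 1892 \cdot 19^{2} + 702277 = 1892 \cdot 361 + 702277 = 683012 + 702277 = 1385289$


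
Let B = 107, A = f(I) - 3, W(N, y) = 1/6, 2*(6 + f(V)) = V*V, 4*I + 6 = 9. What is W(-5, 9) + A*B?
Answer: -89543/96 ≈ -932.74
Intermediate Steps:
I = 3/4 (I = -3/2 + (1/4)*9 = -3/2 + 9/4 = 3/4 ≈ 0.75000)
f(V) = -6 + V**2/2 (f(V) = -6 + (V*V)/2 = -6 + V**2/2)
W(N, y) = 1/6
A = -279/32 (A = (-6 + (3/4)**2/2) - 3 = (-6 + (1/2)*(9/16)) - 3 = (-6 + 9/32) - 3 = -183/32 - 3 = -279/32 ≈ -8.7188)
W(-5, 9) + A*B = 1/6 - 279/32*107 = 1/6 - 29853/32 = -89543/96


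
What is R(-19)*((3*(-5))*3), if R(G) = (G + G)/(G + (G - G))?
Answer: -90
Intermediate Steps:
R(G) = 2 (R(G) = (2*G)/(G + 0) = (2*G)/G = 2)
R(-19)*((3*(-5))*3) = 2*((3*(-5))*3) = 2*(-15*3) = 2*(-45) = -90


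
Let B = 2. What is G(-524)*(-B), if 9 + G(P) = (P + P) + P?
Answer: 3162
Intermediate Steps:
G(P) = -9 + 3*P (G(P) = -9 + ((P + P) + P) = -9 + (2*P + P) = -9 + 3*P)
G(-524)*(-B) = (-9 + 3*(-524))*(-1*2) = (-9 - 1572)*(-2) = -1581*(-2) = 3162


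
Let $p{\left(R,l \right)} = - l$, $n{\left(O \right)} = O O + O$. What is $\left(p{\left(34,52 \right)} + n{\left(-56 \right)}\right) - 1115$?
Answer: $1913$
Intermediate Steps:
$n{\left(O \right)} = O + O^{2}$ ($n{\left(O \right)} = O^{2} + O = O + O^{2}$)
$\left(p{\left(34,52 \right)} + n{\left(-56 \right)}\right) - 1115 = \left(\left(-1\right) 52 - 56 \left(1 - 56\right)\right) - 1115 = \left(-52 - -3080\right) - 1115 = \left(-52 + 3080\right) - 1115 = 3028 - 1115 = 1913$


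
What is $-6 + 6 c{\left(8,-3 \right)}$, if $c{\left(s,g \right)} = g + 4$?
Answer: $0$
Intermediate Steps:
$c{\left(s,g \right)} = 4 + g$
$-6 + 6 c{\left(8,-3 \right)} = -6 + 6 \left(4 - 3\right) = -6 + 6 \cdot 1 = -6 + 6 = 0$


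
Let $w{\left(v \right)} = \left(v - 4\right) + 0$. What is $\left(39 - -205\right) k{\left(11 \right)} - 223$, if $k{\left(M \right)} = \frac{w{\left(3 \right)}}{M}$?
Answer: $- \frac{2697}{11} \approx -245.18$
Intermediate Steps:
$w{\left(v \right)} = -4 + v$ ($w{\left(v \right)} = \left(-4 + v\right) + 0 = -4 + v$)
$k{\left(M \right)} = - \frac{1}{M}$ ($k{\left(M \right)} = \frac{-4 + 3}{M} = - \frac{1}{M}$)
$\left(39 - -205\right) k{\left(11 \right)} - 223 = \left(39 - -205\right) \left(- \frac{1}{11}\right) - 223 = \left(39 + 205\right) \left(\left(-1\right) \frac{1}{11}\right) - 223 = 244 \left(- \frac{1}{11}\right) - 223 = - \frac{244}{11} - 223 = - \frac{2697}{11}$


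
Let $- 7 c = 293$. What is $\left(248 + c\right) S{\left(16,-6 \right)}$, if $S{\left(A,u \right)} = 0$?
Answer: $0$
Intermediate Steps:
$c = - \frac{293}{7}$ ($c = \left(- \frac{1}{7}\right) 293 = - \frac{293}{7} \approx -41.857$)
$\left(248 + c\right) S{\left(16,-6 \right)} = \left(248 - \frac{293}{7}\right) 0 = \frac{1443}{7} \cdot 0 = 0$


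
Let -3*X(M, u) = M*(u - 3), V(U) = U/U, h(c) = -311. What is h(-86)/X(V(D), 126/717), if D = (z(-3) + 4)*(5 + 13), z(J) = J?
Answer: -74329/225 ≈ -330.35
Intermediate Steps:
D = 18 (D = (-3 + 4)*(5 + 13) = 1*18 = 18)
V(U) = 1
X(M, u) = -M*(-3 + u)/3 (X(M, u) = -M*(u - 3)/3 = -M*(-3 + u)/3)
h(-86)/X(V(D), 126/717) = -311*3/(3 - 126/717) = -311*3/(3 - 1*42/239) = -311*3/(3 - 42/239) = -311/((⅓)*1*(675/239)) = -311/225/239 = -311*239/225 = -74329/225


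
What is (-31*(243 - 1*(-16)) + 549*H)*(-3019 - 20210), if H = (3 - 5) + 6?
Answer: 135494757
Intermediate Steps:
H = 4 (H = -2 + 6 = 4)
(-31*(243 - 1*(-16)) + 549*H)*(-3019 - 20210) = (-31*(243 - 1*(-16)) + 549*4)*(-3019 - 20210) = (-31*(243 + 16) + 2196)*(-23229) = (-31*259 + 2196)*(-23229) = (-8029 + 2196)*(-23229) = -5833*(-23229) = 135494757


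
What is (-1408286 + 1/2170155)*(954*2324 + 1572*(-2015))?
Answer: 968289386460748412/723385 ≈ 1.3386e+12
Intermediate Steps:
(-1408286 + 1/2170155)*(954*2324 + 1572*(-2015)) = (-1408286 + 1/2170155)*(2217096 - 3167580) = -3056198904329/2170155*(-950484) = 968289386460748412/723385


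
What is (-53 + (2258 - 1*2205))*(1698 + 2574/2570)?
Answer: 0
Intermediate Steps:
(-53 + (2258 - 1*2205))*(1698 + 2574/2570) = (-53 + (2258 - 2205))*(1698 + 2574*(1/2570)) = (-53 + 53)*(1698 + 1287/1285) = 0*(2183217/1285) = 0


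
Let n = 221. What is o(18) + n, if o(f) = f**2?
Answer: 545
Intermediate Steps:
o(18) + n = 18**2 + 221 = 324 + 221 = 545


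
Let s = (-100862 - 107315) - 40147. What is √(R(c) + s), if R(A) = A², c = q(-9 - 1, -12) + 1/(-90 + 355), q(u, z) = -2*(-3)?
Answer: I*√17436021619/265 ≈ 498.29*I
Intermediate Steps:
q(u, z) = 6
c = 1591/265 (c = 6 + 1/(-90 + 355) = 6 + 1/265 = 1591/265 ≈ 6.0038)
s = -248324 (s = -208177 - 40147 = -248324)
√(R(c) + s) = √((1591/265)² - 248324) = √(2531281/70225 - 248324) = √(-17436021619/70225) = I*√17436021619/265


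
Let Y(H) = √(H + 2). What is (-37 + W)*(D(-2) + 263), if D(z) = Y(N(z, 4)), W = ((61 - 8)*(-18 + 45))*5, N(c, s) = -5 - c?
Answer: 1872034 + 7118*I ≈ 1.872e+6 + 7118.0*I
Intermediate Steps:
Y(H) = √(2 + H)
W = 7155 (W = (53*27)*5 = 1431*5 = 7155)
D(z) = √(-3 - z) (D(z) = √(2 + (-5 - z)) = √(-3 - z))
(-37 + W)*(D(-2) + 263) = (-37 + 7155)*(√(-3 - 1*(-2)) + 263) = 7118*(√(-3 + 2) + 263) = 7118*(√(-1) + 263) = 7118*(I + 263) = 7118*(263 + I) = 1872034 + 7118*I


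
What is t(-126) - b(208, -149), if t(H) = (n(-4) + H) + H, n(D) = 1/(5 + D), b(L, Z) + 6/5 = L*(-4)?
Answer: 2911/5 ≈ 582.20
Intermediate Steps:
b(L, Z) = -6/5 - 4*L (b(L, Z) = -6/5 + L*(-4) = -6/5 - 4*L)
t(H) = 1 + 2*H (t(H) = (1/(5 - 4) + H) + H = (1/1 + H) + H = (1 + H) + H = 1 + 2*H)
t(-126) - b(208, -149) = (1 + 2*(-126)) - (-6/5 - 4*208) = (1 - 252) - (-6/5 - 832) = -251 - 1*(-4166/5) = -251 + 4166/5 = 2911/5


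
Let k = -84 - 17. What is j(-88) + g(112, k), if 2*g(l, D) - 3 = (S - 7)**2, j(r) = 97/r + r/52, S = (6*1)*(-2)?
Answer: 205011/1144 ≈ 179.21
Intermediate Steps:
k = -101
S = -12 (S = 6*(-2) = -12)
j(r) = 97/r + r/52 (j(r) = 97/r + r*(1/52) = 97/r + r/52)
g(l, D) = 182 (g(l, D) = 3/2 + (-12 - 7)**2/2 = 3/2 + (1/2)*(-19)**2 = 3/2 + (1/2)*361 = 3/2 + 361/2 = 182)
j(-88) + g(112, k) = (97/(-88) + (1/52)*(-88)) + 182 = (97*(-1/88) - 22/13) + 182 = (-97/88 - 22/13) + 182 = -3197/1144 + 182 = 205011/1144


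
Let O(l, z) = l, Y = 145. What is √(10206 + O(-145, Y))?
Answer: √10061 ≈ 100.30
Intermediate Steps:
√(10206 + O(-145, Y)) = √(10206 - 145) = √10061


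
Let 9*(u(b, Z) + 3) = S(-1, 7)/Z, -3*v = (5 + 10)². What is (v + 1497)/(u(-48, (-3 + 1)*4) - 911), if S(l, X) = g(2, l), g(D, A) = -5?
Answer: -102384/65803 ≈ -1.5559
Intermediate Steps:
S(l, X) = -5
v = -75 (v = -(5 + 10)²/3 = -⅓*15² = -⅓*225 = -75)
u(b, Z) = -3 - 5/(9*Z) (u(b, Z) = -3 + (-5/Z)/9 = -3 - 5/(9*Z))
(v + 1497)/(u(-48, (-3 + 1)*4) - 911) = (-75 + 1497)/((-3 - 5*1/(4*(-3 + 1))/9) - 911) = 1422/((-3 - 5/(9*((-2*4)))) - 911) = 1422/((-3 - 5/9/(-8)) - 911) = 1422/((-3 - 5/9*(-⅛)) - 911) = 1422/((-3 + 5/72) - 911) = 1422/(-211/72 - 911) = 1422/(-65803/72) = 1422*(-72/65803) = -102384/65803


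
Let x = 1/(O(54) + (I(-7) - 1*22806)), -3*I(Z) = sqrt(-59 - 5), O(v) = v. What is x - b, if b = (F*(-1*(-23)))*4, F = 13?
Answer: -174125706199/145590050 + 3*I/582360200 ≈ -1196.0 + 5.1514e-9*I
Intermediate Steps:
b = 1196 (b = (13*(-1*(-23)))*4 = (13*23)*4 = 299*4 = 1196)
I(Z) = -8*I/3 (I(Z) = -sqrt(-59 - 5)/3 = -8*I/3)
x = 9*(-22752 + 8*I/3)/4658881600 (x = 1/(54 + (-8*I/3 - 1*22806)) = 1/(54 + (-8*I/3 - 22806)) = 1/(54 + (-22806 - 8*I/3)) = 1/(-22752 - 8*I/3) = 9*(-22752 + 8*I/3)/4658881600 ≈ -4.3952e-5 + 5.1514e-9*I)
x - b = (-6399/145590050 + 3*I/582360200) - 1*1196 = (-6399/145590050 + 3*I/582360200) - 1196 = -174125706199/145590050 + 3*I/582360200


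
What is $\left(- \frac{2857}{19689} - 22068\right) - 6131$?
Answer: $- \frac{555212968}{19689} \approx -28199.0$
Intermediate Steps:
$\left(- \frac{2857}{19689} - 22068\right) - 6131 = - \frac{434499709}{19689} - 6131 = - \frac{555212968}{19689}$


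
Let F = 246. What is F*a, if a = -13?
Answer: -3198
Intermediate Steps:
F*a = 246*(-13) = -3198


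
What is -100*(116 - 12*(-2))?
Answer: -14000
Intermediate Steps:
-100*(116 - 12*(-2)) = -100*(116 + 24) = -100*140 = -14000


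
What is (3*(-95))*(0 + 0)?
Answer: 0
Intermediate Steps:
(3*(-95))*(0 + 0) = -285*0 = 0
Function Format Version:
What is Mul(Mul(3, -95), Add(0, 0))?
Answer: 0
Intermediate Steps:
Mul(Mul(3, -95), Add(0, 0)) = Mul(-285, 0) = 0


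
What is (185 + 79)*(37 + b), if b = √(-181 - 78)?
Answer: 9768 + 264*I*√259 ≈ 9768.0 + 4248.7*I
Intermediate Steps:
b = I*√259 (b = √(-259) = I*√259 ≈ 16.093*I)
(185 + 79)*(37 + b) = (185 + 79)*(37 + I*√259) = 264*(37 + I*√259) = 9768 + 264*I*√259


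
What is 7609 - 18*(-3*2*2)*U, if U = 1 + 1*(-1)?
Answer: 7609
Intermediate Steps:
U = 0 (U = 1 - 1 = 0)
7609 - 18*(-3*2*2)*U = 7609 - 18*(-3*2*2)*0 = 7609 - 18*(-6*2)*0 = 7609 - 18*(-12)*0 = 7609 - (-216)*0 = 7609 - 1*0 = 7609 + 0 = 7609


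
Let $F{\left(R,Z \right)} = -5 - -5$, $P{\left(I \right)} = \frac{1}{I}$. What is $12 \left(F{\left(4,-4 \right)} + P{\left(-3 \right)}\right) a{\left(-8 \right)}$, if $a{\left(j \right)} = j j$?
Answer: $-256$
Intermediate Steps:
$F{\left(R,Z \right)} = 0$ ($F{\left(R,Z \right)} = -5 + 5 = 0$)
$a{\left(j \right)} = j^{2}$
$12 \left(F{\left(4,-4 \right)} + P{\left(-3 \right)}\right) a{\left(-8 \right)} = 12 \left(0 + \frac{1}{-3}\right) \left(-8\right)^{2} = 12 \left(0 - \frac{1}{3}\right) 64 = 12 \left(- \frac{1}{3}\right) 64 = \left(-4\right) 64 = -256$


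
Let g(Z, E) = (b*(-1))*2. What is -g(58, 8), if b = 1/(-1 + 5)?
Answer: ½ ≈ 0.50000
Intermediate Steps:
b = ¼ (b = 1/4 = ¼ ≈ 0.25000)
g(Z, E) = -½ (g(Z, E) = ((¼)*(-1))*2 = -¼*2 = -½)
-g(58, 8) = -1*(-½) = ½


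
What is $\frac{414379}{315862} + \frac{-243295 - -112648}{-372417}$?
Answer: $\frac{65196068919}{39210792818} \approx 1.6627$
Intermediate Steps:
$\frac{414379}{315862} + \frac{-243295 - -112648}{-372417} = 414379 \cdot \frac{1}{315862} + \left(-243295 + 112648\right) \left(- \frac{1}{372417}\right) = \frac{414379}{315862} - - \frac{43549}{124139} = \frac{414379}{315862} + \frac{43549}{124139} = \frac{65196068919}{39210792818}$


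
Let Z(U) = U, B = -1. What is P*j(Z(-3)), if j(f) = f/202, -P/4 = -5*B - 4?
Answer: 6/101 ≈ 0.059406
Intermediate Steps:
P = -4 (P = -4*(-5*(-1) - 4) = -4*(5 - 4) = -4*1 = -4)
j(f) = f/202 (j(f) = f*(1/202) = f/202)
P*j(Z(-3)) = -2*(-3)/101 = -4*(-3/202) = 6/101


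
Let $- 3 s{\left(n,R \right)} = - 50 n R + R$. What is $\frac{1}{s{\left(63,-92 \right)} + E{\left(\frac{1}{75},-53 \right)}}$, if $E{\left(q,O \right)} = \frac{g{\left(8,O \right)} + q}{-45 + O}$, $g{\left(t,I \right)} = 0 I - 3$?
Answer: $- \frac{175}{16899628} \approx -1.0355 \cdot 10^{-5}$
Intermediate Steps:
$g{\left(t,I \right)} = -3$ ($g{\left(t,I \right)} = 0 - 3 = -3$)
$s{\left(n,R \right)} = - \frac{R}{3} + \frac{50 R n}{3}$ ($s{\left(n,R \right)} = - \frac{- 50 n R + R}{3} = - \frac{- 50 R n + R}{3} = - \frac{R - 50 R n}{3} = - \frac{R}{3} + \frac{50 R n}{3}$)
$E{\left(q,O \right)} = \frac{-3 + q}{-45 + O}$
$\frac{1}{s{\left(63,-92 \right)} + E{\left(\frac{1}{75},-53 \right)}} = \frac{1}{\frac{1}{3} \left(-92\right) \left(-1 + 50 \cdot 63\right) + \frac{-3 + \frac{1}{75}}{-45 - 53}} = \frac{1}{\frac{1}{3} \left(-92\right) \left(-1 + 3150\right) + \frac{-3 + \frac{1}{75}}{-98}} = \frac{1}{\frac{1}{3} \left(-92\right) 3149 - - \frac{16}{525}} = \frac{1}{- \frac{289708}{3} + \frac{16}{525}} = \frac{1}{- \frac{16899628}{175}} = - \frac{175}{16899628}$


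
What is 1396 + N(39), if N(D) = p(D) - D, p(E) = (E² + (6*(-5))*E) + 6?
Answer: 1714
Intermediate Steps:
p(E) = 6 + E² - 30*E (p(E) = (E² - 30*E) + 6 = 6 + E² - 30*E)
N(D) = 6 + D² - 31*D (N(D) = (6 + D² - 30*D) - D = 6 + D² - 31*D)
1396 + N(39) = 1396 + (6 + 39² - 31*39) = 1396 + (6 + 1521 - 1209) = 1396 + 318 = 1714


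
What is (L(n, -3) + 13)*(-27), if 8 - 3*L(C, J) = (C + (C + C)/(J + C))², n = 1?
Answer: -423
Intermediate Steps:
L(C, J) = 8/3 - (C + 2*C/(C + J))²/3 (L(C, J) = 8/3 - (C + (C + C)/(J + C))²/3 = 8/3 - (C + (2*C)/(C + J))²/3 = 8/3 - (C + 2*C/(C + J))²/3)
(L(n, -3) + 13)*(-27) = ((8/3 - ⅓*1²*(2 + 1 - 3)²/(1 - 3)²) + 13)*(-27) = ((8/3 - ⅓*1*0²/(-2)²) + 13)*(-27) = ((8/3 - ⅓*1*¼*0) + 13)*(-27) = ((8/3 + 0) + 13)*(-27) = (8/3 + 13)*(-27) = (47/3)*(-27) = -423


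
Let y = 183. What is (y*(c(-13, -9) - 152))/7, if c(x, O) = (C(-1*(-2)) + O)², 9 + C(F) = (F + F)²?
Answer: -27084/7 ≈ -3869.1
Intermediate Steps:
C(F) = -9 + 4*F² (C(F) = -9 + (F + F)² = -9 + (2*F)² = -9 + 4*F²)
c(x, O) = (7 + O)² (c(x, O) = ((-9 + 4*(-1*(-2))²) + O)² = ((-9 + 4*2²) + O)² = ((-9 + 4*4) + O)² = ((-9 + 16) + O)² = (7 + O)²)
(y*(c(-13, -9) - 152))/7 = (183*((7 - 9)² - 152))/7 = (183*((-2)² - 152))/7 = (183*(4 - 152))/7 = (183*(-148))/7 = (⅐)*(-27084) = -27084/7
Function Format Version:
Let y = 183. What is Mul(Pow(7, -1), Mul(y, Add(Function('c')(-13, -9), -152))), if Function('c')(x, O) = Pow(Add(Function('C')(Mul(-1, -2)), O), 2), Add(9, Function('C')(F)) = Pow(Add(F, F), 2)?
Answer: Rational(-27084, 7) ≈ -3869.1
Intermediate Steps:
Function('C')(F) = Add(-9, Mul(4, Pow(F, 2))) (Function('C')(F) = Add(-9, Pow(Add(F, F), 2)) = Add(-9, Pow(Mul(2, F), 2)) = Add(-9, Mul(4, Pow(F, 2))))
Function('c')(x, O) = Pow(Add(7, O), 2) (Function('c')(x, O) = Pow(Add(Add(-9, Mul(4, Pow(Mul(-1, -2), 2))), O), 2) = Pow(Add(Add(-9, Mul(4, Pow(2, 2))), O), 2) = Pow(Add(Add(-9, Mul(4, 4)), O), 2) = Pow(Add(Add(-9, 16), O), 2) = Pow(Add(7, O), 2))
Mul(Pow(7, -1), Mul(y, Add(Function('c')(-13, -9), -152))) = Mul(Pow(7, -1), Mul(183, Add(Pow(Add(7, -9), 2), -152))) = Mul(Rational(1, 7), Mul(183, Add(Pow(-2, 2), -152))) = Mul(Rational(1, 7), Mul(183, Add(4, -152))) = Mul(Rational(1, 7), Mul(183, -148)) = Mul(Rational(1, 7), -27084) = Rational(-27084, 7)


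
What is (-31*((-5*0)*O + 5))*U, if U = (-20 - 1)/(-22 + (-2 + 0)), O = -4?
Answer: -1085/8 ≈ -135.63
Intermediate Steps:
U = 7/8 (U = -21/(-22 - 2) = -21/(-24) = -21*(-1/24) = 7/8 ≈ 0.87500)
(-31*((-5*0)*O + 5))*U = -31*(-5*0*(-4) + 5)*(7/8) = -31*(0*(-4) + 5)*(7/8) = -31*(0 + 5)*(7/8) = -31*5*(7/8) = -155*7/8 = -1085/8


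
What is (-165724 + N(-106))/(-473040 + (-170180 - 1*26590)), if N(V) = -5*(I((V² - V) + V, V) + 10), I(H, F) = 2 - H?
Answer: 54802/334905 ≈ 0.16363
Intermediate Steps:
N(V) = -60 + 5*V² (N(V) = -5*((2 - ((V² - V) + V)) + 10) = -5*((2 - V²) + 10) = -5*(12 - V²) = -60 + 5*V²)
(-165724 + N(-106))/(-473040 + (-170180 - 1*26590)) = (-165724 + (-60 + 5*(-106)²))/(-473040 + (-170180 - 1*26590)) = (-165724 + (-60 + 5*11236))/(-473040 + (-170180 - 26590)) = (-165724 + (-60 + 56180))/(-473040 - 196770) = (-165724 + 56120)/(-669810) = -109604*(-1/669810) = 54802/334905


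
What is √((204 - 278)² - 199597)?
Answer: 3*I*√21569 ≈ 440.59*I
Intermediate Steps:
√((204 - 278)² - 199597) = √((-74)² - 199597) = √(5476 - 199597) = √(-194121) = 3*I*√21569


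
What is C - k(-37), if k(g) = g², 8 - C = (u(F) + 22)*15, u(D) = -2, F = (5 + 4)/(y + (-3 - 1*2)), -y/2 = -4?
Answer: -1661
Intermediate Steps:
y = 8 (y = -2*(-4) = 8)
F = 3 (F = (5 + 4)/(8 + (-3 - 1*2)) = 9/(8 + (-3 - 2)) = 9/(8 - 5) = 9/3 = 9*(⅓) = 3)
C = -292 (C = 8 - (-2 + 22)*15 = 8 - 20*15 = 8 - 1*300 = 8 - 300 = -292)
C - k(-37) = -292 - 1*(-37)² = -292 - 1*1369 = -292 - 1369 = -1661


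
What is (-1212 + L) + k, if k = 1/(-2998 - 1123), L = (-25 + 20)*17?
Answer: -5344938/4121 ≈ -1297.0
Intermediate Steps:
L = -85 (L = -5*17 = -85)
k = -1/4121 (k = 1/(-4121) = -1/4121 ≈ -0.00024266)
(-1212 + L) + k = (-1212 - 85) - 1/4121 = -1297 - 1/4121 = -5344938/4121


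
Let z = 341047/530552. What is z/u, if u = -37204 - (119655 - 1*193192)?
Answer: 341047/19276545816 ≈ 1.7692e-5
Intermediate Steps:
z = 341047/530552 (z = 341047*(1/530552) = 341047/530552 ≈ 0.64282)
u = 36333 (u = -37204 - (119655 - 193192) = -37204 - 1*(-73537) = -37204 + 73537 = 36333)
z/u = (341047/530552)/36333 = (341047/530552)*(1/36333) = 341047/19276545816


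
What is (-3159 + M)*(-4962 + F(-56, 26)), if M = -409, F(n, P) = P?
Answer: 17611648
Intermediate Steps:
(-3159 + M)*(-4962 + F(-56, 26)) = (-3159 - 409)*(-4962 + 26) = -3568*(-4936) = 17611648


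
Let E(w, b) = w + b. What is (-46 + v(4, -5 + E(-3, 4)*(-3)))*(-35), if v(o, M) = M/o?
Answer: 1680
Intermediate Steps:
E(w, b) = b + w
(-46 + v(4, -5 + E(-3, 4)*(-3)))*(-35) = (-46 + (-5 + (4 - 3)*(-3))/4)*(-35) = (-46 + (-5 + 1*(-3))*(¼))*(-35) = (-46 + (-5 - 3)*(¼))*(-35) = (-46 - 8*¼)*(-35) = (-46 - 2)*(-35) = -48*(-35) = 1680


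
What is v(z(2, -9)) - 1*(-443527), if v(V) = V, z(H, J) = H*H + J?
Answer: 443522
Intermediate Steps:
z(H, J) = J + H² (z(H, J) = H² + J = J + H²)
v(z(2, -9)) - 1*(-443527) = (-9 + 2²) - 1*(-443527) = (-9 + 4) + 443527 = -5 + 443527 = 443522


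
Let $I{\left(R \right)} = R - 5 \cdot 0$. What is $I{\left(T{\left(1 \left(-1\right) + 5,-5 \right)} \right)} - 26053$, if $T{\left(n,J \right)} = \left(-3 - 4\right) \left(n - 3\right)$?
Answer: $-26060$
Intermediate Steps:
$T{\left(n,J \right)} = 21 - 7 n$ ($T{\left(n,J \right)} = - 7 \left(-3 + n\right) = 21 - 7 n$)
$I{\left(R \right)} = R$ ($I{\left(R \right)} = R - 0 = R + 0 = R$)
$I{\left(T{\left(1 \left(-1\right) + 5,-5 \right)} \right)} - 26053 = \left(21 - 7 \left(1 \left(-1\right) + 5\right)\right) - 26053 = \left(21 - 7 \left(-1 + 5\right)\right) - 26053 = \left(21 - 28\right) - 26053 = -7 - 26053 = -26060$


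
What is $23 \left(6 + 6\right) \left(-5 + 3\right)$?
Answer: $-552$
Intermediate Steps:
$23 \left(6 + 6\right) \left(-5 + 3\right) = 23 \cdot 12 \left(-2\right) = 23 \left(-24\right) = -552$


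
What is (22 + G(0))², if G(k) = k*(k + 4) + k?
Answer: 484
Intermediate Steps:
G(k) = k + k*(4 + k) (G(k) = k*(4 + k) + k = k + k*(4 + k))
(22 + G(0))² = (22 + 0*(5 + 0))² = (22 + 0*5)² = (22 + 0)² = 22² = 484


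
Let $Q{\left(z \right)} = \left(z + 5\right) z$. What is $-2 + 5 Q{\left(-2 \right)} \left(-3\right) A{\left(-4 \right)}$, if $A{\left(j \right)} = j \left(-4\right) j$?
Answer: $-5762$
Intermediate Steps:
$Q{\left(z \right)} = z \left(5 + z\right)$ ($Q{\left(z \right)} = \left(5 + z\right) z = z \left(5 + z\right)$)
$A{\left(j \right)} = - 4 j^{2}$ ($A{\left(j \right)} = - 4 j j = - 4 j^{2}$)
$-2 + 5 Q{\left(-2 \right)} \left(-3\right) A{\left(-4 \right)} = -2 + 5 \left(- 2 \left(5 - 2\right)\right) \left(-3\right) \left(- 4 \left(-4\right)^{2}\right) = -2 + 5 \left(\left(-2\right) 3\right) \left(-3\right) \left(\left(-4\right) 16\right) = -2 + 5 \left(-6\right) \left(-3\right) \left(-64\right) = -2 + \left(-30\right) \left(-3\right) \left(-64\right) = -2 + 90 \left(-64\right) = -2 - 5760 = -5762$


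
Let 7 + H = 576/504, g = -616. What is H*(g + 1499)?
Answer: -36203/7 ≈ -5171.9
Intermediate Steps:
H = -41/7 (H = -7 + 576/504 = -7 + 576*(1/504) = -7 + 8/7 = -41/7 ≈ -5.8571)
H*(g + 1499) = -41*(-616 + 1499)/7 = -41/7*883 = -36203/7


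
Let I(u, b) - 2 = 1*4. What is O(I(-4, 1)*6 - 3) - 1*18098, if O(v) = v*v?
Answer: -17009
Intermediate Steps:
I(u, b) = 6 (I(u, b) = 2 + 1*4 = 2 + 4 = 6)
O(v) = v²
O(I(-4, 1)*6 - 3) - 1*18098 = (6*6 - 3)² - 1*18098 = (36 - 3)² - 18098 = 33² - 18098 = 1089 - 18098 = -17009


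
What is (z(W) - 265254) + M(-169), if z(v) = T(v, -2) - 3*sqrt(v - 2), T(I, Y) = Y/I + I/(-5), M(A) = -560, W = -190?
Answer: -25248719/95 - 24*I*sqrt(3) ≈ -2.6578e+5 - 41.569*I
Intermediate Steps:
T(I, Y) = -I/5 + Y/I (T(I, Y) = Y/I + I*(-1/5) = Y/I - I/5 = -I/5 + Y/I)
z(v) = -3*sqrt(-2 + v) - 2/v - v/5 (z(v) = (-v/5 - 2/v) - 3*sqrt(v - 2) = (-2/v - v/5) - 3*sqrt(-2 + v) = -3*sqrt(-2 + v) - 2/v - v/5)
(z(W) - 265254) + M(-169) = ((-3*sqrt(-2 - 190) - 2/(-190) - 1/5*(-190)) - 265254) - 560 = ((-24*I*sqrt(3) - 2*(-1/190) + 38) - 265254) - 560 = ((-24*I*sqrt(3) + 1/95 + 38) - 265254) - 560 = ((3611/95 - 24*I*sqrt(3)) - 265254) - 560 = (-25195519/95 - 24*I*sqrt(3)) - 560 = -25248719/95 - 24*I*sqrt(3)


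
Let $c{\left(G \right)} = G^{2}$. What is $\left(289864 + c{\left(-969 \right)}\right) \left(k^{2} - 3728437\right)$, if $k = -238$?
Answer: $-4511991033225$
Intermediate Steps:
$\left(289864 + c{\left(-969 \right)}\right) \left(k^{2} - 3728437\right) = \left(289864 + \left(-969\right)^{2}\right) \left(\left(-238\right)^{2} - 3728437\right) = \left(289864 + 938961\right) \left(56644 - 3728437\right) = 1228825 \left(-3671793\right) = -4511991033225$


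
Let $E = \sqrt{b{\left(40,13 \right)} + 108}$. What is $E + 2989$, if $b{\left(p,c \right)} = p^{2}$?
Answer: $2989 + 2 \sqrt{427} \approx 3030.3$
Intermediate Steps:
$E = 2 \sqrt{427}$ ($E = \sqrt{40^{2} + 108} = \sqrt{1600 + 108} = \sqrt{1708} = 2 \sqrt{427} \approx 41.328$)
$E + 2989 = 2 \sqrt{427} + 2989 = 2989 + 2 \sqrt{427}$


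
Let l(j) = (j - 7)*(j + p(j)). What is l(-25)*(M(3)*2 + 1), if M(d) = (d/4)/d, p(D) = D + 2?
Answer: 2304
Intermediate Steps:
p(D) = 2 + D
M(d) = ¼ (M(d) = (d*(¼))/d = (d/4)/d = ¼)
l(j) = (-7 + j)*(2 + 2*j) (l(j) = (j - 7)*(j + (2 + j)) = (-7 + j)*(2 + 2*j))
l(-25)*(M(3)*2 + 1) = (-14 - 12*(-25) + 2*(-25)²)*((¼)*2 + 1) = (-14 + 300 + 2*625)*(½ + 1) = (-14 + 300 + 1250)*(3/2) = 1536*(3/2) = 2304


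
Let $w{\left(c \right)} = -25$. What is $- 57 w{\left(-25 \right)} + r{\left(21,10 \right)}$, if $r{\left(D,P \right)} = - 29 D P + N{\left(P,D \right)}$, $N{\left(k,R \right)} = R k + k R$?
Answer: $-4245$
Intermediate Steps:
$N{\left(k,R \right)} = 2 R k$ ($N{\left(k,R \right)} = R k + R k = 2 R k$)
$r{\left(D,P \right)} = - 27 D P$ ($r{\left(D,P \right)} = - 29 D P + 2 D P = - 27 D P$)
$- 57 w{\left(-25 \right)} + r{\left(21,10 \right)} = \left(-57\right) \left(-25\right) - 567 \cdot 10 = 1425 - 5670 = -4245$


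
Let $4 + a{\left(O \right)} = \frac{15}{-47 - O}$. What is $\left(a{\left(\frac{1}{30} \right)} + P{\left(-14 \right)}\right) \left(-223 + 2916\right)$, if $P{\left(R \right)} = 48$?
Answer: $\frac{165980362}{1411} \approx 1.1763 \cdot 10^{5}$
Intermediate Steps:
$a{\left(O \right)} = -4 + \frac{15}{-47 - O}$
$\left(a{\left(\frac{1}{30} \right)} + P{\left(-14 \right)}\right) \left(-223 + 2916\right) = \left(\frac{-203 - \frac{4}{30}}{47 + \frac{1}{30}} + 48\right) \left(-223 + 2916\right) = \left(\frac{-203 - \frac{2}{15}}{47 + \frac{1}{30}} + 48\right) 2693 = \left(\frac{-203 - \frac{2}{15}}{\frac{1411}{30}} + 48\right) 2693 = \left(\frac{30}{1411} \left(- \frac{3047}{15}\right) + 48\right) 2693 = \left(- \frac{6094}{1411} + 48\right) 2693 = \frac{61634}{1411} \cdot 2693 = \frac{165980362}{1411}$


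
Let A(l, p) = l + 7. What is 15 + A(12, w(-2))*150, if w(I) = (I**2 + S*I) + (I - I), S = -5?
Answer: 2865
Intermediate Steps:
w(I) = I**2 - 5*I (w(I) = (I**2 - 5*I) + (I - I) = (I**2 - 5*I) + 0 = I**2 - 5*I)
A(l, p) = 7 + l
15 + A(12, w(-2))*150 = 15 + (7 + 12)*150 = 15 + 19*150 = 15 + 2850 = 2865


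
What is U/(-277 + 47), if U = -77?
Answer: 77/230 ≈ 0.33478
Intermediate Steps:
U/(-277 + 47) = -77/(-277 + 47) = -77/(-230) = -77*(-1/230) = 77/230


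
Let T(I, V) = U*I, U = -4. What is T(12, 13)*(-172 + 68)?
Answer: 4992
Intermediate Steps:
T(I, V) = -4*I
T(12, 13)*(-172 + 68) = (-4*12)*(-172 + 68) = -48*(-104) = 4992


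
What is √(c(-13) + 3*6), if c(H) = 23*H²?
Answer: √3905 ≈ 62.490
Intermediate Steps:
√(c(-13) + 3*6) = √(23*(-13)² + 3*6) = √(23*169 + 18) = √(3887 + 18) = √3905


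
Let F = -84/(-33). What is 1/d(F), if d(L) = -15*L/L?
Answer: -1/15 ≈ -0.066667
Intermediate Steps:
F = 28/11 (F = -84*(-1/33) = 28/11 ≈ 2.5455)
d(L) = -15 (d(L) = -15*1 = -15)
1/d(F) = 1/(-15) = -1/15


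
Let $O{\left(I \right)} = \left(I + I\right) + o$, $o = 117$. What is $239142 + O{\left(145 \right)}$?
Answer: $239549$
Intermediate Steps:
$O{\left(I \right)} = 117 + 2 I$ ($O{\left(I \right)} = \left(I + I\right) + 117 = 2 I + 117 = 117 + 2 I$)
$239142 + O{\left(145 \right)} = 239142 + \left(117 + 2 \cdot 145\right) = 239142 + \left(117 + 290\right) = 239142 + 407 = 239549$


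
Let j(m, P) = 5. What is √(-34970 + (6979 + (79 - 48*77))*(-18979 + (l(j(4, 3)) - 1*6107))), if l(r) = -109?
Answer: 4*I*√5296285 ≈ 9205.5*I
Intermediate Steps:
√(-34970 + (6979 + (79 - 48*77))*(-18979 + (l(j(4, 3)) - 1*6107))) = √(-34970 + (6979 + (79 - 48*77))*(-18979 + (-109 - 1*6107))) = √(-34970 + (6979 + (79 - 3696))*(-18979 + (-109 - 6107))) = √(-34970 + (6979 - 3617)*(-18979 - 6216)) = √(-34970 + 3362*(-25195)) = √(-34970 - 84705590) = √(-84740560) = 4*I*√5296285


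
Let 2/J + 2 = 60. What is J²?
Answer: 1/841 ≈ 0.0011891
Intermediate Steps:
J = 1/29 (J = 2/(-2 + 60) = 2/58 = 2*(1/58) = 1/29 ≈ 0.034483)
J² = (1/29)² = 1/841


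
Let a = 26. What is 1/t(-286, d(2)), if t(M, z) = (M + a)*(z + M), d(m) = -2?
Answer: 1/74880 ≈ 1.3355e-5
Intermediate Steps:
t(M, z) = (26 + M)*(M + z) (t(M, z) = (M + 26)*(z + M) = (26 + M)*(M + z))
1/t(-286, d(2)) = 1/((-286)² + 26*(-286) + 26*(-2) - 286*(-2)) = 1/(81796 - 7436 - 52 + 572) = 1/74880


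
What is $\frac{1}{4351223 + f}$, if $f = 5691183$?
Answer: $\frac{1}{10042406} \approx 9.9578 \cdot 10^{-8}$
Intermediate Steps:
$\frac{1}{4351223 + f} = \frac{1}{4351223 + 5691183} = \frac{1}{10042406}$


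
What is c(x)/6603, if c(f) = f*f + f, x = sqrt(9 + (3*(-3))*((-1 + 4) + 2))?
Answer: -12/2201 + 2*I/2201 ≈ -0.0054521 + 0.00090868*I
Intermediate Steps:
x = 6*I (x = sqrt(9 - 9*(3 + 2)) = sqrt(9 - 9*5) = sqrt(9 - 45) = sqrt(-36) = 6*I ≈ 6.0*I)
c(f) = f + f**2 (c(f) = f**2 + f = f + f**2)
c(x)/6603 = ((6*I)*(1 + 6*I))/6603 = (6*I*(1 + 6*I))*(1/6603) = 2*I*(1 + 6*I)/2201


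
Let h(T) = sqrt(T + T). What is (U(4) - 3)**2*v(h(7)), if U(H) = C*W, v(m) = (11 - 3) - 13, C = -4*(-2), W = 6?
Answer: -10125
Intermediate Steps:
C = 8
h(T) = sqrt(2)*sqrt(T) (h(T) = sqrt(2*T) = sqrt(2)*sqrt(T))
v(m) = -5 (v(m) = 8 - 13 = -5)
U(H) = 48 (U(H) = 8*6 = 48)
(U(4) - 3)**2*v(h(7)) = (48 - 3)**2*(-5) = 45**2*(-5) = 2025*(-5) = -10125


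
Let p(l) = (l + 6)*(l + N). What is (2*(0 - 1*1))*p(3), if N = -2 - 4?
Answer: 54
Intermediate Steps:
N = -6
p(l) = (-6 + l)*(6 + l) (p(l) = (l + 6)*(l - 6) = (6 + l)*(-6 + l) = (-6 + l)*(6 + l))
(2*(0 - 1*1))*p(3) = (2*(0 - 1*1))*(-36 + 3**2) = (2*(0 - 1))*(-36 + 9) = (2*(-1))*(-27) = -2*(-27) = 54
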